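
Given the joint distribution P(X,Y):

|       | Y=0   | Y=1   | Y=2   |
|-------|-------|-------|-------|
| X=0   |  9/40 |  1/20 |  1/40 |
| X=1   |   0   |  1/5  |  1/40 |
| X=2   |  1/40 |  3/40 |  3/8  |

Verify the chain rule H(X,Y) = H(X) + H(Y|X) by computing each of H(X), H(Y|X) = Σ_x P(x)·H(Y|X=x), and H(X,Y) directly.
H(X) = 1.5154 bits, H(Y|X) = 0.8593 bits, H(X,Y) = 2.3747 bits

Marginal of X (row sums):
  P(X=0) = 9/40 + 1/20 + 1/40 = 3/10
  P(X=1) = 0 + 1/5 + 1/40 = 9/40
  P(X=2) = 1/40 + 3/40 + 3/8 = 19/40
H(X) = -[(3/10)·log₂(3/10) + (9/40)·log₂(9/40) + (19/40)·log₂(19/40)]
  = 0.521090 + 0.484201 + 0.510150 = 1.5154 bits

H(Y|X) = Σ_x P(x)·H(Y|X=x):
  X=0: P(X=0) = 3/10, P(Y|X=0) = (3/4, 1/6, 1/12) → H(Y|X=0) = 1.040852
  X=1: P(X=1) = 9/40, P(Y|X=1) = (0, 8/9, 1/9) → H(Y|X=1) = 0.503258
  X=2: P(X=2) = 19/40, P(Y|X=2) = (1/19, 3/19, 15/19) → H(Y|X=2) = 0.913283
H(Y|X) = (3/10)·1.040852 + (9/40)·0.503258 + (19/40)·0.913283 = 0.8593 bits

H(X,Y) = -Σ_{x,y} P(x,y) log₂ P(x,y). Per-cell terms -P(x,y)·log₂P(x,y):
  X=0: 0.484201, 0.216096, 0.133048
  X=1: 0.000000, 0.464386, 0.133048
  X=2: 0.133048, 0.280272, 0.530639
  (cells with P = 0 contribute 0)
Sum of the 9 terms: H(X,Y) = 2.3747 bits

Chain rule check:
  H(X) + H(Y|X) = 1.5154 + 0.8593 = 2.3747 bits
  H(X,Y) = 2.3747 bits
✓ Chain rule verified.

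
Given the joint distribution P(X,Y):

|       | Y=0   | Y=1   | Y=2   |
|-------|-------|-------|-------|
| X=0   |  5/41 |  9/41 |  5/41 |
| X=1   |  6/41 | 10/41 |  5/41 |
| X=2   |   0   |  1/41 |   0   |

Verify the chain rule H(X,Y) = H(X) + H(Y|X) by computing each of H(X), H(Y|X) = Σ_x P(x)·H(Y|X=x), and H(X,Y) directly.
H(X) = 1.1393 bits, H(Y|X) = 1.4844 bits, H(X,Y) = 2.6237 bits

Marginal of X (row sums):
  P(X=0) = 5/41 + 9/41 + 5/41 = 19/41
  P(X=1) = 6/41 + 10/41 + 5/41 = 21/41
  P(X=2) = 0 + 1/41 + 0 = 1/41
H(X) = -[(19/41)·log₂(19/41) + (21/41)·log₂(21/41) + (1/41)·log₂(1/41)]
  = 0.5142 + 0.4944 + 0.1307 = 1.1393 bits

H(Y|X) = Σ_x P(x)·H(Y|X=x):
  X=0: P(X=0) = 19/41, P(Y|X=0) = (5/19, 9/19, 5/19) → H(Y|X=0) = 1.5243
  X=1: P(X=1) = 21/41, P(Y|X=1) = (2/7, 10/21, 5/21) → H(Y|X=1) = 1.5190
  X=2: P(X=2) = 1/41, P(Y|X=2) = (0, 1, 0) → H(Y|X=2) = 0.0000
H(Y|X) = (19/41)·1.5243 + (21/41)·1.5190 + (1/41)·0.0000 = 1.4844 bits

H(X,Y) = -Σ_{x,y} P(x,y) log₂ P(x,y). Per-cell terms -P(x,y)·log₂P(x,y):
  X=0: 0.3702, 0.4802, 0.3702
  X=1: 0.4057, 0.4965, 0.3702
  X=2: 0.0000, 0.1307, 0.0000
  (cells with P = 0 contribute 0)
Sum of the 9 terms: H(X,Y) = 2.6237 bits

Chain rule check:
  H(X) + H(Y|X) = 1.1393 + 1.4844 = 2.6237 bits
  H(X,Y) = 2.6237 bits
✓ Chain rule verified.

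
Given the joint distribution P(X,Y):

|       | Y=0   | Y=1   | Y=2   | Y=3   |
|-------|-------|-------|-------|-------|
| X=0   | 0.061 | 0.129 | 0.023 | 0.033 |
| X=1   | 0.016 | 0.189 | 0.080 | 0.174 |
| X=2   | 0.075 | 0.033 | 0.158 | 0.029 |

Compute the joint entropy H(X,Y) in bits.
3.2065 bits

H(X,Y) = -Σ_{x,y} P(x,y) log₂ P(x,y). Per-cell terms -P(x,y)·log₂P(x,y):
  X=0: 0.2461, 0.3811, 0.1252, 0.1624
  X=1: 0.0955, 0.4543, 0.2915, 0.4390
  X=2: 0.2803, 0.1624, 0.4206, 0.1481
Sum of the 12 terms: H(X,Y) = 3.2065 bits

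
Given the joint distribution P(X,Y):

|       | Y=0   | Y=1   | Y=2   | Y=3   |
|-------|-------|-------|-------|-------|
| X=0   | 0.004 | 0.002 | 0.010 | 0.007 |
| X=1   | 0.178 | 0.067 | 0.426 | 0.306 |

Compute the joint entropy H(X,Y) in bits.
1.9181 bits

H(X,Y) = -Σ_{x,y} P(x,y) log₂ P(x,y). Per-cell terms -P(x,y)·log₂P(x,y):
  X=0: 0.03186, 0.01793, 0.06644, 0.05011
  X=1: 0.44323, 0.26128, 0.52444, 0.52277
Sum of the 8 terms: H(X,Y) = 1.9181 bits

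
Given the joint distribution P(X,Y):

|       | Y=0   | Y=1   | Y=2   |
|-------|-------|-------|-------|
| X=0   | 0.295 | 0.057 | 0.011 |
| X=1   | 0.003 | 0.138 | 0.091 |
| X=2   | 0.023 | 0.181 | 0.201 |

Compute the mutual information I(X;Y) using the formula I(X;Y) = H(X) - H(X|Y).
0.5290 bits

I(X;Y) = H(X) - H(X|Y)

Marginal of X (row sums):
  P(X=0) = 0.295 + 0.057 + 0.011 = 0.363
  P(X=1) = 0.003 + 0.138 + 0.091 = 0.232
  P(X=2) = 0.023 + 0.181 + 0.201 = 0.405
H(X) = -[0.363·log₂(0.363) + 0.232·log₂(0.232) + 0.405·log₂(0.405)]
  = 0.5307 + 0.4890 + 0.5281 = 1.5478 bits

Marginal of Y (column sums):
  P(Y=0) = 0.295 + 0.003 + 0.023 = 0.321
  P(Y=1) = 0.057 + 0.138 + 0.181 = 0.376
  P(Y=2) = 0.011 + 0.091 + 0.201 = 0.303
H(X|Y) = Σ_y P(y)·H(X|Y=y):
  Y=0: P(Y=0) = 0.321, P(X|Y=0) = (295/321, 1/107, 23/321) → H(X|Y=0) = 0.4475
  Y=1: P(Y=1) = 0.376, P(X|Y=1) = (57/376, 69/188, 181/376) → H(X|Y=1) = 1.4511
  Y=2: P(Y=2) = 0.303, P(X|Y=2) = (11/303, 91/303, 67/101) → H(X|Y=2) = 1.0876
H(X|Y) = 0.321·0.4475 + 0.376·1.4511 + 0.303·1.0876 = 1.0188 bits

I(X;Y) = H(X) - H(X|Y) = 1.5478 - 1.0188 = 0.5290 bits

Cross-check via I(X;Y) = H(X) + H(Y) - H(X,Y): computing H(Y) from the column sums and H(X,Y) from the 9 cells in the same way gives H(Y) = 1.5788 bits and H(X,Y) = 2.5976 bits, so
I(X;Y) = 1.5478 + 1.5788 - 2.5976 = 0.5290 bits ✓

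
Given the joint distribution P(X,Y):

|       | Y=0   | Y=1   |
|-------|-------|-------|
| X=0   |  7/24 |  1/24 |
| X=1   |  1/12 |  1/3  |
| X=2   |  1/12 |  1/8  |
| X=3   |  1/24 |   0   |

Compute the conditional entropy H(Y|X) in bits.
0.6843 bits

H(Y|X) = H(X,Y) - H(X)

H(X,Y) = -Σ_{x,y} P(x,y) log₂ P(x,y). Per-cell terms -P(x,y)·log₂P(x,y):
  X=0: 0.51847, 0.19104
  X=1: 0.29875, 0.52832
  X=2: 0.29875, 0.37500
  X=3: 0.19104, 0.00000
  (cells with P = 0 contribute 0)
Sum of the 8 terms: H(X,Y) = 2.4014 bits

Marginal of X (row sums):
  P(X=0) = 7/24 + 1/24 = 1/3
  P(X=1) = 1/12 + 1/3 = 5/12
  P(X=2) = 1/12 + 1/8 = 5/24
  P(X=3) = 1/24 + 0 = 1/24
H(X) = -[(1/3)·log₂(1/3) + (5/12)·log₂(5/12) + (5/24)·log₂(5/24) + (1/24)·log₂(1/24)]
  = 0.52832 + 0.52626 + 0.47147 + 0.19104 = 1.7171 bits

H(Y|X) = H(X,Y) - H(X) = 2.4014 - 1.7171 = 0.6843 bits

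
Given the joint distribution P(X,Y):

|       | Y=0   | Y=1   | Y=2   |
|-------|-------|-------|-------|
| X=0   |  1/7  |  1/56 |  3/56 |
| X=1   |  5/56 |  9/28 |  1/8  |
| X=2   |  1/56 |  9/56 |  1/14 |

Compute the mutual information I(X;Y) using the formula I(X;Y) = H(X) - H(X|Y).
0.2156 bits

I(X;Y) = H(X) - H(X|Y)

Marginal of X (row sums):
  P(X=0) = 1/7 + 1/56 + 3/56 = 3/14
  P(X=1) = 5/56 + 9/28 + 1/8 = 15/28
  P(X=2) = 1/56 + 9/56 + 1/14 = 1/4
H(X) = -[(3/14)·log₂(3/14) + (15/28)·log₂(15/28) + (1/4)·log₂(1/4)]
  = 0.4762 + 0.4824 + 0.5000 = 1.4586 bits

Marginal of Y (column sums):
  P(Y=0) = 1/7 + 5/56 + 1/56 = 1/4
  P(Y=1) = 1/56 + 9/28 + 9/56 = 1/2
  P(Y=2) = 3/56 + 1/8 + 1/14 = 1/4
H(X|Y) = Σ_y P(y)·H(X|Y=y):
  Y=0: P(Y=0) = 1/4, P(X|Y=0) = (4/7, 5/14, 1/14) → H(X|Y=0) = 1.2638
  Y=1: P(Y=1) = 1/2, P(X|Y=1) = (1/28, 9/14, 9/28) → H(X|Y=1) = 1.1078
  Y=2: P(Y=2) = 1/4, P(X|Y=2) = (3/14, 1/2, 2/7) → H(X|Y=2) = 1.4926
H(X|Y) = (1/4)·1.2638 + (1/2)·1.1078 + (1/4)·1.4926 = 1.2430 bits

I(X;Y) = H(X) - H(X|Y) = 1.4586 - 1.2430 = 0.2156 bits

Cross-check via I(X;Y) = H(X) + H(Y) - H(X,Y): computing H(Y) from the column sums and H(X,Y) from the 9 cells in the same way gives H(Y) = 1.5000 bits and H(X,Y) = 2.7430 bits, so
I(X;Y) = 1.4586 + 1.5000 - 2.7430 = 0.2156 bits ✓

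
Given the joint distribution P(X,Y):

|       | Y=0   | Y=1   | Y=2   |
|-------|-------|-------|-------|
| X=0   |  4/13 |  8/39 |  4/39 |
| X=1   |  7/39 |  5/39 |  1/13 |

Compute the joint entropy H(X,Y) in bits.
2.4383 bits

H(X,Y) = -Σ_{x,y} P(x,y) log₂ P(x,y). Per-cell terms -P(x,y)·log₂P(x,y):
  X=0: 0.5232, 0.4688, 0.3370
  X=1: 0.4448, 0.3799, 0.2846
Sum of the 6 terms: H(X,Y) = 2.4383 bits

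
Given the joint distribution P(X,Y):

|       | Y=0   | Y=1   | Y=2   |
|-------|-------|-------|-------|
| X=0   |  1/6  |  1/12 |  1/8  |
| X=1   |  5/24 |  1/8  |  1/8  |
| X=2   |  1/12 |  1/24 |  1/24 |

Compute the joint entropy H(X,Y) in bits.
3.0069 bits

H(X,Y) = -Σ_{x,y} P(x,y) log₂ P(x,y). Per-cell terms -P(x,y)·log₂P(x,y):
  X=0: 0.43083, 0.29875, 0.37500
  X=1: 0.47147, 0.37500, 0.37500
  X=2: 0.29875, 0.19104, 0.19104
Sum of the 9 terms: H(X,Y) = 3.0069 bits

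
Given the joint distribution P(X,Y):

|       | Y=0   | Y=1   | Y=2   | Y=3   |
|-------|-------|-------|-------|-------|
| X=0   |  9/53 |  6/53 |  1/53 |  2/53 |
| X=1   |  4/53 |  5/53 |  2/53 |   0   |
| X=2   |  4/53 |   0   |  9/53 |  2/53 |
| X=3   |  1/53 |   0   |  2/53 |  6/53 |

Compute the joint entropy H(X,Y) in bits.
3.3942 bits

H(X,Y) = -Σ_{x,y} P(x,y) log₂ P(x,y). Per-cell terms -P(x,y)·log₂P(x,y):
  X=0: 0.43438, 0.35581, 0.10807, 0.17841
  X=1: 0.28135, 0.32132, 0.17841, 0.00000
  X=2: 0.28135, 0.00000, 0.43438, 0.17841
  X=3: 0.10807, 0.00000, 0.17841, 0.35581
  (cells with P = 0 contribute 0)
Sum of the 16 terms: H(X,Y) = 3.3942 bits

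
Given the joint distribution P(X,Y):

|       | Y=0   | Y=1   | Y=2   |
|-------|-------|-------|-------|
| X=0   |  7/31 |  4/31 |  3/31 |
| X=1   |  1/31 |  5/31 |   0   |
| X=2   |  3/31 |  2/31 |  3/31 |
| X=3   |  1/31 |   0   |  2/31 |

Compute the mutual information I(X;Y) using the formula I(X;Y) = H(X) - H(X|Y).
0.2731 bits

I(X;Y) = H(X) - H(X|Y)

Marginal of X (row sums):
  P(X=0) = 7/31 + 4/31 + 3/31 = 14/31
  P(X=1) = 1/31 + 5/31 + 0 = 6/31
  P(X=2) = 3/31 + 2/31 + 3/31 = 8/31
  P(X=3) = 1/31 + 0 + 2/31 = 3/31
H(X) = -[(14/31)·log₂(14/31) + (6/31)·log₂(6/31) + (8/31)·log₂(8/31) + (3/31)·log₂(3/31)]
  = 0.5179 + 0.4586 + 0.5043 + 0.3261 = 1.8069 bits

Marginal of Y (column sums):
  P(Y=0) = 7/31 + 1/31 + 3/31 + 1/31 = 12/31
  P(Y=1) = 4/31 + 5/31 + 2/31 + 0 = 11/31
  P(Y=2) = 3/31 + 0 + 3/31 + 2/31 = 8/31
H(X|Y) = Σ_y P(y)·H(X|Y=y):
  Y=0: P(Y=0) = 12/31, P(X|Y=0) = (7/12, 1/12, 1/4, 1/12) → H(X|Y=0) = 1.5511
  Y=1: P(Y=1) = 11/31, P(X|Y=1) = (4/11, 5/11, 2/11, 0) → H(X|Y=1) = 1.4949
  Y=2: P(Y=2) = 8/31, P(X|Y=2) = (3/8, 0, 3/8, 1/4) → H(X|Y=2) = 1.5613
H(X|Y) = (12/31)·1.5511 + (11/31)·1.4949 + (8/31)·1.5613 = 1.5338 bits

I(X;Y) = H(X) - H(X|Y) = 1.8069 - 1.5338 = 0.2731 bits

Cross-check via I(X;Y) = H(X) + H(Y) - H(X,Y): computing H(Y) from the column sums and H(X,Y) from the 12 cells in the same way gives H(Y) = 1.5647 bits and H(X,Y) = 3.0985 bits, so
I(X;Y) = 1.8069 + 1.5647 - 3.0985 = 0.2731 bits ✓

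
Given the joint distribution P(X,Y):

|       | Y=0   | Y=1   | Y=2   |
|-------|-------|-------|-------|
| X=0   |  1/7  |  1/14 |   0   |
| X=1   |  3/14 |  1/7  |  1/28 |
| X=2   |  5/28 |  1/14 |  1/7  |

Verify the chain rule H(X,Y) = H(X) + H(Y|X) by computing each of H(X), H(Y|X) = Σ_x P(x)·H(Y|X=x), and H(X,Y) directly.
H(X) = 1.5353 bits, H(Y|X) = 1.3035 bits, H(X,Y) = 2.8388 bits

Marginal of X (row sums):
  P(X=0) = 1/7 + 1/14 + 0 = 3/14
  P(X=1) = 3/14 + 1/7 + 1/28 = 11/28
  P(X=2) = 5/28 + 1/14 + 1/7 = 11/28
H(X) = -[(3/14)·log₂(3/14) + (11/28)·log₂(11/28) + (11/28)·log₂(11/28)]
  = 0.47623 + 0.52954 + 0.52954 = 1.5353 bits

H(Y|X) = Σ_x P(x)·H(Y|X=x):
  X=0: P(X=0) = 3/14, P(Y|X=0) = (2/3, 1/3, 0) → H(Y|X=0) = 0.91830
  X=1: P(X=1) = 11/28, P(Y|X=1) = (6/11, 4/11, 1/11) → H(Y|X=1) = 1.32218
  X=2: P(X=2) = 11/28, P(Y|X=2) = (5/11, 2/11, 4/11) → H(Y|X=2) = 1.49492
H(Y|X) = (3/14)·0.91830 + (11/28)·1.32218 + (11/28)·1.49492 = 1.3035 bits

H(X,Y) = -Σ_{x,y} P(x,y) log₂ P(x,y). Per-cell terms -P(x,y)·log₂P(x,y):
  X=0: 0.40105, 0.27195, 0.00000
  X=1: 0.47623, 0.40105, 0.17169
  X=2: 0.44383, 0.27195, 0.40105
  (cells with P = 0 contribute 0)
Sum of the 9 terms: H(X,Y) = 2.8388 bits

Chain rule check:
  H(X) + H(Y|X) = 1.5353 + 1.3035 = 2.8388 bits
  H(X,Y) = 2.8388 bits
✓ Chain rule verified.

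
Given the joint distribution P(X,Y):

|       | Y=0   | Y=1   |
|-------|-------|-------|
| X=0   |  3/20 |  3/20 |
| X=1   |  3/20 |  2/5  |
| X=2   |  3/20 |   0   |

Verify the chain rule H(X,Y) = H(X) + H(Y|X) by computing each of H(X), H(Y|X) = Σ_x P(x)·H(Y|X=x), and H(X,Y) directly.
H(X) = 1.4060 bits, H(Y|X) = 0.7649 bits, H(X,Y) = 2.1710 bits

Marginal of X (row sums):
  P(X=0) = 3/20 + 3/20 = 3/10
  P(X=1) = 3/20 + 2/5 = 11/20
  P(X=2) = 3/20 + 0 = 3/20
H(X) = -[(3/10)·log₂(3/10) + (11/20)·log₂(11/20) + (3/20)·log₂(3/20)]
  = 0.521090 + 0.474373 + 0.410545 = 1.4060 bits

H(Y|X) = Σ_x P(x)·H(Y|X=x):
  X=0: P(X=0) = 3/10, P(Y|X=0) = (1/2, 1/2) → H(Y|X=0) = 1.000000
  X=1: P(X=1) = 11/20, P(Y|X=1) = (3/11, 8/11) → H(Y|X=1) = 0.845351
  X=2: P(X=2) = 3/20, P(Y|X=2) = (1, 0) → H(Y|X=2) = 0.000000
H(Y|X) = (3/10)·1.000000 + (11/20)·0.845351 + (3/20)·0.000000 = 0.7649 bits

H(X,Y) = -Σ_{x,y} P(x,y) log₂ P(x,y). Per-cell terms -P(x,y)·log₂P(x,y):
  X=0: 0.410545, 0.410545
  X=1: 0.410545, 0.528771
  X=2: 0.410545, 0.000000
  (cells with P = 0 contribute 0)
Sum of the 6 terms: H(X,Y) = 2.1710 bits

Chain rule check:
  H(X) + H(Y|X) = 1.4060 + 0.7649 = 2.1709 bits
  H(X,Y) = 2.1710 bits
✓ Chain rule verified (Δ = 0.0001 is 4-dp rounding noise: each of the three values was rounded independently).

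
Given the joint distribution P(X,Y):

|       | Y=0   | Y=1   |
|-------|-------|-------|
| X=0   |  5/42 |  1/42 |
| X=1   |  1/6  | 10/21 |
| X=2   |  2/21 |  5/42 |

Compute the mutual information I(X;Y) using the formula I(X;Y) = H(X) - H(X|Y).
0.1227 bits

I(X;Y) = H(X) - H(X|Y)

Marginal of X (row sums):
  P(X=0) = 5/42 + 1/42 = 1/7
  P(X=1) = 1/6 + 10/21 = 9/14
  P(X=2) = 2/21 + 5/42 = 3/14
H(X) = -[(1/7)·log₂(1/7) + (9/14)·log₂(9/14) + (3/14)·log₂(3/14)]
  = 0.401051 + 0.409776 + 0.476227 = 1.28705 bits

Marginal of Y (column sums):
  P(Y=0) = 5/42 + 1/6 + 2/21 = 8/21
  P(Y=1) = 1/42 + 10/21 + 5/42 = 13/21
H(X|Y) = Σ_y P(y)·H(X|Y=y):
  Y=0: P(Y=0) = 8/21, P(X|Y=0) = (5/16, 7/16, 1/4) → H(X|Y=0) = 1.546180
  Y=1: P(Y=1) = 13/21, P(X|Y=1) = (1/26, 10/13, 5/26) → H(X|Y=1) = 0.929355
H(X|Y) = (8/21)·1.546180 + (13/21)·0.929355 = 1.16434 bits

I(X;Y) = H(X) - H(X|Y) = 1.28705 - 1.16434 = 0.1227 bits

Cross-check via I(X;Y) = H(X) + H(Y) - H(X,Y): computing H(Y) from the column sums and H(X,Y) from the 6 cells in the same way gives H(Y) = 0.95871 bits and H(X,Y) = 2.12305 bits, so
I(X;Y) = 1.28705 + 0.95871 - 2.12305 = 0.1227 bits ✓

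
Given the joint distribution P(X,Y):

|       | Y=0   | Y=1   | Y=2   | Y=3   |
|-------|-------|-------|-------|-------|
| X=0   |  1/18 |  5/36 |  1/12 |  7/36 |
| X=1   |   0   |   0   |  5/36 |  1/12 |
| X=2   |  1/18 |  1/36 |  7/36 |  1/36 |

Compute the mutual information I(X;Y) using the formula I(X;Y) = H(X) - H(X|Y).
0.2901 bits

I(X;Y) = H(X) - H(X|Y)

Marginal of X (row sums):
  P(X=0) = 1/18 + 5/36 + 1/12 + 7/36 = 17/36
  P(X=1) = 0 + 0 + 5/36 + 1/12 = 2/9
  P(X=2) = 1/18 + 1/36 + 7/36 + 1/36 = 11/36
H(X) = -[(17/36)·log₂(17/36) + (2/9)·log₂(2/9) + (11/36)·log₂(11/36)]
  = 0.5111627 + 0.4822056 + 0.5226508 = 1.516019 bits

Marginal of Y (column sums):
  P(Y=0) = 1/18 + 0 + 1/18 = 1/9
  P(Y=1) = 5/36 + 0 + 1/36 = 1/6
  P(Y=2) = 1/12 + 5/36 + 7/36 = 5/12
  P(Y=3) = 7/36 + 1/12 + 1/36 = 11/36
H(X|Y) = Σ_y P(y)·H(X|Y=y):
  Y=0: P(Y=0) = 1/9, P(X|Y=0) = (1/2, 0, 1/2) → H(X|Y=0) = 1.0000000
  Y=1: P(Y=1) = 1/6, P(X|Y=1) = (5/6, 0, 1/6) → H(X|Y=1) = 0.6500224
  Y=2: P(Y=2) = 5/12, P(X|Y=2) = (1/5, 1/3, 7/15) → H(X|Y=2) = 1.5058231
  Y=3: P(Y=3) = 11/36, P(X|Y=3) = (7/11, 3/11, 1/11) → H(X|Y=3) = 1.2406705
H(X|Y) = (1/9)·1.0000000 + (1/6)·0.6500224 + (5/12)·1.5058231 + (11/36)·1.2406705 = 1.225968 bits

I(X;Y) = H(X) - H(X|Y) = 1.516019 - 1.225968 = 0.2901 bits

Cross-check via I(X;Y) = H(X) + H(Y) - H(X,Y): computing H(Y) from the column sums and H(X,Y) from the 12 cells in the same way gives H(Y) = 1.831956 bits and H(X,Y) = 3.057924 bits, so
I(X;Y) = 1.516019 + 1.831956 - 3.057924 = 0.2901 bits ✓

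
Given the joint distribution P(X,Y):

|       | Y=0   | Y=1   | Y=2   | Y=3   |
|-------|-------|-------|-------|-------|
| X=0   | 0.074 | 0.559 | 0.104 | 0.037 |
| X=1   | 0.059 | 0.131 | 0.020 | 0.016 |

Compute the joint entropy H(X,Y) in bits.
2.0960 bits

H(X,Y) = -Σ_{x,y} P(x,y) log₂ P(x,y). Per-cell terms -P(x,y)·log₂P(x,y):
  X=0: 0.2780, 0.4690, 0.3396, 0.1760
  X=1: 0.2409, 0.3841, 0.1129, 0.0955
Sum of the 8 terms: H(X,Y) = 2.0960 bits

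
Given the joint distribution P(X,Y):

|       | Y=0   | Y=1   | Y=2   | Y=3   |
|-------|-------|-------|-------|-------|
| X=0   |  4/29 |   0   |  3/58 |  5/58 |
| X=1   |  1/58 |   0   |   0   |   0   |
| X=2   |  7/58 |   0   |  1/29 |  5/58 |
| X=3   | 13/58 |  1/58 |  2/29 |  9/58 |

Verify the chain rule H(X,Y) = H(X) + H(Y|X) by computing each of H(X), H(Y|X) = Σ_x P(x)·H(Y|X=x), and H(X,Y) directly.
H(X) = 1.6220 bits, H(Y|X) = 1.5073 bits, H(X,Y) = 3.1293 bits

Marginal of X (row sums):
  P(X=0) = 4/29 + 0 + 3/58 + 5/58 = 8/29
  P(X=1) = 1/58 + 0 + 0 + 0 = 1/58
  P(X=2) = 7/58 + 0 + 1/29 + 5/58 = 7/29
  P(X=3) = 13/58 + 1/58 + 2/29 + 9/58 = 27/58
H(X) = -[(8/29)·log₂(8/29) + (1/58)·log₂(1/58) + (7/29)·log₂(7/29) + (27/58)·log₂(27/58)]
  = 0.5125 + 0.1010 + 0.4950 + 0.5135 = 1.6220 bits

H(Y|X) = Σ_x P(x)·H(Y|X=x):
  X=0: P(X=0) = 8/29, P(Y|X=0) = (1/2, 0, 3/16, 5/16) → H(Y|X=0) = 1.4772
  X=1: P(X=1) = 1/58, P(Y|X=1) = (1, 0, 0, 0) → H(Y|X=1) = 0.0000
  X=2: P(X=2) = 7/29, P(Y|X=2) = (1/2, 0, 1/7, 5/14) → H(Y|X=2) = 1.4316
  X=3: P(X=3) = 27/58, P(Y|X=3) = (13/27, 1/27, 4/27, 1/3) → H(Y|X=3) = 1.6203
H(Y|X) = (8/29)·1.4772 + (1/58)·0.0000 + (7/29)·1.4316 + (27/58)·1.6203 = 1.5073 bits

H(X,Y) = -Σ_{x,y} P(x,y) log₂ P(x,y). Per-cell terms -P(x,y)·log₂P(x,y):
  X=0: 0.3942, 0.0000, 0.2210, 0.3048
  X=1: 0.1010, 0.0000, 0.0000, 0.0000
  X=2: 0.3682, 0.0000, 0.1675, 0.3048
  X=3: 0.4836, 0.1010, 0.2661, 0.4171
  (cells with P = 0 contribute 0)
Sum of the 16 terms: H(X,Y) = 3.1293 bits

Chain rule check:
  H(X) + H(Y|X) = 1.6220 + 1.5073 = 3.1293 bits
  H(X,Y) = 3.1293 bits
✓ Chain rule verified.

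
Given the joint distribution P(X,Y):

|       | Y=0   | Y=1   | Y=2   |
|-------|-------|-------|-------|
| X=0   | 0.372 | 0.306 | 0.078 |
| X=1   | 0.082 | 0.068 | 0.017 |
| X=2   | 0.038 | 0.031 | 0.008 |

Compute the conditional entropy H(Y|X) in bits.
1.3693 bits

H(Y|X) = H(X,Y) - H(X)

H(X,Y) = -Σ_{x,y} P(x,y) log₂ P(x,y). Per-cell terms -P(x,y)·log₂P(x,y):
  X=0: 0.530705, 0.522769, 0.287070
  X=1: 0.295875, 0.263726, 0.099931
  X=2: 0.179279, 0.155359, 0.055726
Sum of the 9 terms: H(X,Y) = 2.39044 bits

Marginal of X (row sums):
  P(X=0) = 0.372 + 0.306 + 0.078 = 0.756
  P(X=1) = 0.082 + 0.068 + 0.017 = 0.167
  P(X=2) = 0.038 + 0.031 + 0.008 = 0.077
H(X) = -[0.756·log₂(0.756) + 0.167·log₂(0.167) + 0.077·log₂(0.077)]
  = 0.305078 + 0.431207 + 0.284823 = 1.02111 bits

H(Y|X) = H(X,Y) - H(X) = 2.39044 - 1.02111 = 1.3693 bits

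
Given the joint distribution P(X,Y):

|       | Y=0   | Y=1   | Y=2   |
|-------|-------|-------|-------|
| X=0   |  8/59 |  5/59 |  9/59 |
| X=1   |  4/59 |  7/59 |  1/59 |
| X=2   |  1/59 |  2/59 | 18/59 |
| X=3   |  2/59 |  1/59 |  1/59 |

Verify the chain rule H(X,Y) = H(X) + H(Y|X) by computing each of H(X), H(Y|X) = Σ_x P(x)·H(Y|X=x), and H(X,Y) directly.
H(X) = 1.7917 bits, H(Y|X) = 1.1952 bits, H(X,Y) = 2.9869 bits

Marginal of X (row sums):
  P(X=0) = 8/59 + 5/59 + 9/59 = 22/59
  P(X=1) = 4/59 + 7/59 + 1/59 = 12/59
  P(X=2) = 1/59 + 2/59 + 18/59 = 21/59
  P(X=3) = 2/59 + 1/59 + 1/59 = 4/59
H(X) = -[(22/59)·log₂(22/59) + (12/59)·log₂(12/59) + (21/59)·log₂(21/59) + (4/59)·log₂(4/59)]
  = 0.5307 + 0.4673 + 0.5305 + 0.2632 = 1.7917 bits

H(Y|X) = Σ_x P(x)·H(Y|X=x):
  X=0: P(X=0) = 22/59, P(Y|X=0) = (4/11, 5/22, 9/22) → H(Y|X=0) = 1.5440
  X=1: P(X=1) = 12/59, P(Y|X=1) = (1/3, 7/12, 1/12) → H(Y|X=1) = 1.2807
  X=2: P(X=2) = 21/59, P(Y|X=2) = (1/21, 2/21, 6/7) → H(Y|X=2) = 0.7229
  X=3: P(X=3) = 4/59, P(Y|X=3) = (1/2, 1/4, 1/4) → H(Y|X=3) = 1.5000
H(Y|X) = (22/59)·1.5440 + (12/59)·1.2807 + (21/59)·0.7229 + (4/59)·1.5000 = 1.1952 bits

H(X,Y) = -Σ_{x,y} P(x,y) log₂ P(x,y). Per-cell terms -P(x,y)·log₂P(x,y):
  X=0: 0.3909, 0.3018, 0.4138
  X=1: 0.2632, 0.3649, 0.0997
  X=2: 0.0997, 0.1655, 0.5225
  X=3: 0.1655, 0.0997, 0.0997
Sum of the 12 terms: H(X,Y) = 2.9869 bits

Chain rule check:
  H(X) + H(Y|X) = 1.7917 + 1.1952 = 2.9869 bits
  H(X,Y) = 2.9869 bits
✓ Chain rule verified.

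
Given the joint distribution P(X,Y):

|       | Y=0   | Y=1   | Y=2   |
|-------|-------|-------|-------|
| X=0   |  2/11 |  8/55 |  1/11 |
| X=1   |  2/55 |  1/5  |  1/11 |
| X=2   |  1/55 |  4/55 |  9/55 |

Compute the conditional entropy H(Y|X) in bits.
1.3706 bits

H(Y|X) = H(X,Y) - H(X)

H(X,Y) = -Σ_{x,y} P(x,y) log₂ P(x,y). Per-cell terms -P(x,y)·log₂P(x,y):
  X=0: 0.44717, 0.40456, 0.31449
  X=1: 0.17387, 0.46439, 0.31449
  X=2: 0.10512, 0.27501, 0.42733
Sum of the 9 terms: H(X,Y) = 2.9264 bits

Marginal of X (row sums):
  P(X=0) = 2/11 + 8/55 + 1/11 = 23/55
  P(X=1) = 2/55 + 1/5 + 1/11 = 18/55
  P(X=2) = 1/55 + 4/55 + 9/55 = 14/55
H(X) = -[(23/55)·log₂(23/55) + (18/55)·log₂(18/55) + (14/55)·log₂(14/55)]
  = 0.52599 + 0.52738 + 0.50247 = 1.5558 bits

H(Y|X) = H(X,Y) - H(X) = 2.9264 - 1.5558 = 1.3706 bits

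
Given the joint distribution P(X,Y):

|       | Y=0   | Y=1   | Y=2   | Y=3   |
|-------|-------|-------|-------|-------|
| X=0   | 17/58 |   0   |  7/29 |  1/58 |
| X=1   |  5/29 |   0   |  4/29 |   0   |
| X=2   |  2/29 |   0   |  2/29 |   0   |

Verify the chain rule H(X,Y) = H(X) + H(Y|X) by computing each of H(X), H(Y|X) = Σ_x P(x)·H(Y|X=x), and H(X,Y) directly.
H(X) = 1.3915 bits, H(Y|X) = 1.0871 bits, H(X,Y) = 2.4785 bits

Marginal of X (row sums):
  P(X=0) = 17/58 + 0 + 7/29 + 1/58 = 16/29
  P(X=1) = 5/29 + 0 + 4/29 + 0 = 9/29
  P(X=2) = 2/29 + 0 + 2/29 + 0 = 4/29
H(X) = -[(16/29)·log₂(16/29) + (9/29)·log₂(9/29) + (4/29)·log₂(4/29)]
  = 0.473369 + 0.523879 + 0.394204 = 1.3915 bits

H(Y|X) = Σ_x P(x)·H(Y|X=x):
  X=0: P(X=0) = 16/29, P(Y|X=0) = (17/32, 0, 7/16, 1/32) → H(Y|X=0) = 1.162818
  X=1: P(X=1) = 9/29, P(Y|X=1) = (5/9, 0, 4/9, 0) → H(Y|X=1) = 0.991076
  X=2: P(X=2) = 4/29, P(Y|X=2) = (1/2, 0, 1/2, 0) → H(Y|X=2) = 1.000000
H(Y|X) = (16/29)·1.162818 + (9/29)·0.991076 + (4/29)·1.000000 = 1.0871 bits

H(X,Y) = -Σ_{x,y} P(x,y) log₂ P(x,y). Per-cell terms -P(x,y)·log₂P(x,y):
  X=0: 0.518945, 0.000000, 0.494979, 0.101000
  X=1: 0.437251, 0.000000, 0.394204, 0.000000
  X=2: 0.266068, 0.000000, 0.266068, 0.000000
  (cells with P = 0 contribute 0)
Sum of the 12 terms: H(X,Y) = 2.4785 bits

Chain rule check:
  H(X) + H(Y|X) = 1.3915 + 1.0871 = 2.4786 bits
  H(X,Y) = 2.4785 bits
✓ Chain rule verified (Δ = 0.0001 is 4-dp rounding noise: each of the three values was rounded independently).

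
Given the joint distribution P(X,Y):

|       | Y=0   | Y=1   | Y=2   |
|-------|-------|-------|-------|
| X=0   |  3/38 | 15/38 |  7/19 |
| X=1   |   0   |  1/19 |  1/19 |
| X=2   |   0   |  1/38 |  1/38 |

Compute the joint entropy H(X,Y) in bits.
2.0726 bits

H(X,Y) = -Σ_{x,y} P(x,y) log₂ P(x,y). Per-cell terms -P(x,y)·log₂P(x,y):
  X=0: 0.28918, 0.52936, 0.53074
  X=1: 0.00000, 0.22358, 0.22358
  X=2: 0.00000, 0.13810, 0.13810
  (cells with P = 0 contribute 0)
Sum of the 9 terms: H(X,Y) = 2.0726 bits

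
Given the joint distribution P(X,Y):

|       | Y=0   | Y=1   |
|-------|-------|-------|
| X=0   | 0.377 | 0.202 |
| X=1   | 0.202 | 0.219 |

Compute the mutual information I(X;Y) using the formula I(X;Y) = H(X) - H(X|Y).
0.0212 bits

I(X;Y) = H(X) - H(X|Y)

Marginal of X (row sums):
  P(X=0) = 0.377 + 0.202 = 0.579
  P(X=1) = 0.202 + 0.219 = 0.421
H(X) = -[0.579·log₂(0.579) + 0.421·log₂(0.421)]
  = 0.456463 + 0.525453 = 0.98192 bits

Marginal of Y (column sums):
  P(Y=0) = 0.377 + 0.202 = 0.579
  P(Y=1) = 0.202 + 0.219 = 0.421
H(X|Y) = Σ_y P(y)·H(X|Y=y):
  Y=0: P(Y=0) = 0.579, P(X|Y=0) = (377/579, 202/579) → H(X|Y=0) = 0.933061
  Y=1: P(Y=1) = 0.421, P(X|Y=1) = (202/421, 219/421) → H(X|Y=1) = 0.998823
H(X|Y) = 0.579·0.933061 + 0.421·0.998823 = 0.96075 bits

I(X;Y) = H(X) - H(X|Y) = 0.98192 - 0.96075 = 0.0212 bits

Cross-check via I(X;Y) = H(X) + H(Y) - H(X,Y): computing H(Y) from the column sums and H(X,Y) from the 4 cells in the same way gives H(Y) = 0.98192 bits and H(X,Y) = 1.94266 bits, so
I(X;Y) = 0.98192 + 0.98192 - 1.94266 = 0.0212 bits ✓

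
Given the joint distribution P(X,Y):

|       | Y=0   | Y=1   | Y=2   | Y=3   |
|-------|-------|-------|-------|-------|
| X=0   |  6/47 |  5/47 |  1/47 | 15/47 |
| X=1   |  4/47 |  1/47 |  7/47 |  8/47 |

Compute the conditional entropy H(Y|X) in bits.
1.6478 bits

H(Y|X) = H(X,Y) - H(X)

H(X,Y) = -Σ_{x,y} P(x,y) log₂ P(x,y). Per-cell terms -P(x,y)·log₂P(x,y):
  X=0: 0.37910, 0.34390, 0.11818, 0.52586
  X=1: 0.30252, 0.11818, 0.40916, 0.43482
Sum of the 8 terms: H(X,Y) = 2.6317 bits

Marginal of X (row sums):
  P(X=0) = 6/47 + 5/47 + 1/47 + 15/47 = 27/47
  P(X=1) = 4/47 + 1/47 + 7/47 + 8/47 = 20/47
H(X) = -[(27/47)·log₂(27/47) + (20/47)·log₂(20/47)]
  = 0.45940 + 0.52454 = 0.9839 bits

H(Y|X) = H(X,Y) - H(X) = 2.6317 - 0.9839 = 1.6478 bits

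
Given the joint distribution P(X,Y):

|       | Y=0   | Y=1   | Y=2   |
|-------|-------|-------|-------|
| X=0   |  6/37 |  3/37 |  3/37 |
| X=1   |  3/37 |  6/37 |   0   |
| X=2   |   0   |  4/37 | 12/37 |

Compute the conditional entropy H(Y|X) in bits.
1.0607 bits

H(Y|X) = H(X,Y) - H(X)

H(X,Y) = -Σ_{x,y} P(x,y) log₂ P(x,y). Per-cell terms -P(x,y)·log₂P(x,y):
  X=0: 0.42559, 0.29388, 0.29388
  X=1: 0.29388, 0.42559, 0.00000
  X=2: 0.00000, 0.34697, 0.52686
  (cells with P = 0 contribute 0)
Sum of the 9 terms: H(X,Y) = 2.60665 bits

Marginal of X (row sums):
  P(X=0) = 6/37 + 3/37 + 3/37 = 12/37
  P(X=1) = 3/37 + 6/37 + 0 = 9/37
  P(X=2) = 0 + 4/37 + 12/37 = 16/37
H(X) = -[(12/37)·log₂(12/37) + (9/37)·log₂(9/37) + (16/37)·log₂(16/37)]
  = 0.52686 + 0.49610 + 0.52301 = 1.54597 bits

H(Y|X) = H(X,Y) - H(X) = 2.60665 - 1.54597 = 1.0607 bits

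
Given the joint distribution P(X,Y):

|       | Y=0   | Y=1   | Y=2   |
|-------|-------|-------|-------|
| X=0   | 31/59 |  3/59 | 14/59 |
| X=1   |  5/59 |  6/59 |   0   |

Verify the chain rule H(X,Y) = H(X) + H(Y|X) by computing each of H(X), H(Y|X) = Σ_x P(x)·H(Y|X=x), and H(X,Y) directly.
H(X) = 0.6940 bits, H(Y|X) = 1.1419 bits, H(X,Y) = 1.8359 bits

Marginal of X (row sums):
  P(X=0) = 31/59 + 3/59 + 14/59 = 48/59
  P(X=1) = 5/59 + 6/59 + 0 = 11/59
H(X) = -[(48/59)·log₂(48/59) + (11/59)·log₂(11/59)]
  = 0.2422 + 0.4518 = 0.6940 bits

H(Y|X) = Σ_x P(x)·H(Y|X=x):
  X=0: P(X=0) = 48/59, P(Y|X=0) = (31/48, 1/16, 7/24) → H(Y|X=0) = 1.1758
  X=1: P(X=1) = 11/59, P(Y|X=1) = (5/11, 6/11, 0) → H(Y|X=1) = 0.9940
H(Y|X) = (48/59)·1.1758 + (11/59)·0.9940 = 1.1419 bits

H(X,Y) = -Σ_{x,y} P(x,y) log₂ P(x,y). Per-cell terms -P(x,y)·log₂P(x,y):
  X=0: 0.4878, 0.2185, 0.4924
  X=1: 0.3018, 0.3354, 0.0000
  (cells with P = 0 contribute 0)
Sum of the 6 terms: H(X,Y) = 1.8359 bits

Chain rule check:
  H(X) + H(Y|X) = 0.6940 + 1.1419 = 1.8359 bits
  H(X,Y) = 1.8359 bits
✓ Chain rule verified.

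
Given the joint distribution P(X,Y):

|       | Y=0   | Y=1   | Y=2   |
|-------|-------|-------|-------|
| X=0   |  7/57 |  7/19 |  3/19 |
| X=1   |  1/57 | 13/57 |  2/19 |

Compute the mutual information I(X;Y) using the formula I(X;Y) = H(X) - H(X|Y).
0.0306 bits

I(X;Y) = H(X) - H(X|Y)

Marginal of X (row sums):
  P(X=0) = 7/57 + 7/19 + 3/19 = 37/57
  P(X=1) = 1/57 + 13/57 + 2/19 = 20/57
H(X) = -[(37/57)·log₂(37/57) + (20/57)·log₂(20/57)]
  = 0.40469 + 0.53016 = 0.93485 bits

Marginal of Y (column sums):
  P(Y=0) = 7/57 + 1/57 = 8/57
  P(Y=1) = 7/19 + 13/57 = 34/57
  P(Y=2) = 3/19 + 2/19 = 5/19
H(X|Y) = Σ_y P(y)·H(X|Y=y):
  Y=0: P(Y=0) = 8/57, P(X|Y=0) = (7/8, 1/8) → H(X|Y=0) = 0.54356
  Y=1: P(Y=1) = 34/57, P(X|Y=1) = (21/34, 13/34) → H(X|Y=1) = 0.95969
  Y=2: P(Y=2) = 5/19, P(X|Y=2) = (3/5, 2/5) → H(X|Y=2) = 0.97095
H(X|Y) = (8/57)·0.54356 + (34/57)·0.95969 + (5/19)·0.97095 = 0.90425 bits

I(X;Y) = H(X) - H(X|Y) = 0.93485 - 0.90425 = 0.0306 bits

Cross-check via I(X;Y) = H(X) + H(Y) - H(X,Y): computing H(Y) from the column sums and H(X,Y) from the 6 cells in the same way gives H(Y) = 1.34908 bits and H(X,Y) = 2.25333 bits, so
I(X;Y) = 0.93485 + 1.34908 - 2.25333 = 0.0306 bits ✓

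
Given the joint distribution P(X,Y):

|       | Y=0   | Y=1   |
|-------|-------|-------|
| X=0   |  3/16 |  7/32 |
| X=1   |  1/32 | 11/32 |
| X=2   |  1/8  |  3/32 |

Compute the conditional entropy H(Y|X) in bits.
0.7752 bits

H(Y|X) = H(X,Y) - H(X)

H(X,Y) = -Σ_{x,y} P(x,y) log₂ P(x,y). Per-cell terms -P(x,y)·log₂P(x,y):
  X=0: 0.45282, 0.47964
  X=1: 0.15625, 0.52957
  X=2: 0.37500, 0.32016
Sum of the 6 terms: H(X,Y) = 2.3134 bits

Marginal of X (row sums):
  P(X=0) = 3/16 + 7/32 = 13/32
  P(X=1) = 1/32 + 11/32 = 3/8
  P(X=2) = 1/8 + 3/32 = 7/32
H(X) = -[(13/32)·log₂(13/32) + (3/8)·log₂(3/8) + (7/32)·log₂(7/32)]
  = 0.52795 + 0.53064 + 0.47964 = 1.5382 bits

H(Y|X) = H(X,Y) - H(X) = 2.3134 - 1.5382 = 0.7752 bits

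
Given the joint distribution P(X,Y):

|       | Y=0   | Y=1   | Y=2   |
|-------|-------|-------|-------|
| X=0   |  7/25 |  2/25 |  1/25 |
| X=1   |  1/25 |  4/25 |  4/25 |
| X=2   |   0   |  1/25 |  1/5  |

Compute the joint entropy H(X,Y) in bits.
2.6734 bits

H(X,Y) = -Σ_{x,y} P(x,y) log₂ P(x,y). Per-cell terms -P(x,y)·log₂P(x,y):
  X=0: 0.51422, 0.29151, 0.18575
  X=1: 0.18575, 0.42302, 0.42302
  X=2: 0.00000, 0.18575, 0.46439
  (cells with P = 0 contribute 0)
Sum of the 9 terms: H(X,Y) = 2.6734 bits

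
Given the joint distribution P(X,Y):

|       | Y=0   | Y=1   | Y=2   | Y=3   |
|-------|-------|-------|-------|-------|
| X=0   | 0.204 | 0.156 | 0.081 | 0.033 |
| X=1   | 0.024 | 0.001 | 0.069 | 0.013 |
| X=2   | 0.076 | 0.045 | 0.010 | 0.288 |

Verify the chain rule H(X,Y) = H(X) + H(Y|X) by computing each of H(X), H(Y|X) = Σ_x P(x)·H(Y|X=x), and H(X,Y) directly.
H(X) = 1.3814 bits, H(Y|X) = 1.5150 bits, H(X,Y) = 2.8963 bits

Marginal of X (row sums):
  P(X=0) = 0.204 + 0.156 + 0.081 + 0.033 = 0.474
  P(X=1) = 0.024 + 0.001 + 0.069 + 0.013 = 0.107
  P(X=2) = 0.076 + 0.045 + 0.010 + 0.288 = 0.419
H(X) = -[0.474·log₂(0.474) + 0.107·log₂(0.107) + 0.419·log₂(0.419)]
  = 0.510517 + 0.345002 + 0.525836 = 1.3814 bits

H(Y|X) = Σ_x P(x)·H(Y|X=x):
  X=0: P(X=0) = 0.474, P(Y|X=0) = (34/79, 26/79, 27/158, 11/158) → H(Y|X=0) = 1.754375
  X=1: P(X=1) = 0.107, P(Y|X=1) = (24/107, 1/107, 69/107, 13/107) → H(Y|X=1) = 1.324336
  X=2: P(X=2) = 0.419, P(Y|X=2) = (76/419, 45/419, 10/419, 288/419) → H(Y|X=2) = 1.292827
H(Y|X) = 0.474·1.754375 + 0.107·1.324336 + 0.419·1.292827 = 1.5150 bits

H(X,Y) = -Σ_{x,y} P(x,y) log₂ P(x,y). Per-cell terms -P(x,y)·log₂P(x,y):
  X=0: 0.467845, 0.418140, 0.293701, 0.162406
  X=1: 0.129140, 0.009966, 0.266151, 0.081449
  X=2: 0.282557, 0.201327, 0.066439, 0.517207
Sum of the 12 terms: H(X,Y) = 2.8963 bits

Chain rule check:
  H(X) + H(Y|X) = 1.3814 + 1.5150 = 2.8964 bits
  H(X,Y) = 2.8963 bits
✓ Chain rule verified (Δ = 0.0001 is 4-dp rounding noise: each of the three values was rounded independently).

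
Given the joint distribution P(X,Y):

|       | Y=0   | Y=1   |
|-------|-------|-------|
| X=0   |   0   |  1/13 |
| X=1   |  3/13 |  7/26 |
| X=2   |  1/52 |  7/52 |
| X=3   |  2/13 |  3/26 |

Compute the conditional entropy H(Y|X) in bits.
0.8467 bits

H(Y|X) = H(X,Y) - H(X)

H(X,Y) = -Σ_{x,y} P(x,y) log₂ P(x,y). Per-cell terms -P(x,y)·log₂P(x,y):
  X=0: 0.00000, 0.28465
  X=1: 0.48819, 0.50968
  X=2: 0.10962, 0.38945
  X=3: 0.41545, 0.35948
  (cells with P = 0 contribute 0)
Sum of the 8 terms: H(X,Y) = 2.5565 bits

Marginal of X (row sums):
  P(X=0) = 0 + 1/13 = 1/13
  P(X=1) = 3/13 + 7/26 = 1/2
  P(X=2) = 1/52 + 7/52 = 2/13
  P(X=3) = 2/13 + 3/26 = 7/26
H(X) = -[(1/13)·log₂(1/13) + (1/2)·log₂(1/2) + (2/13)·log₂(2/13) + (7/26)·log₂(7/26)]
  = 0.28465 + 0.50000 + 0.41545 + 0.50968 = 1.7098 bits

H(Y|X) = H(X,Y) - H(X) = 2.5565 - 1.7098 = 0.8467 bits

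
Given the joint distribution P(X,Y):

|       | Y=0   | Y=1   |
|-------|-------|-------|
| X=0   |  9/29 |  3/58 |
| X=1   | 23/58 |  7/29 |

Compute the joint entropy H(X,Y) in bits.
1.7690 bits

H(X,Y) = -Σ_{x,y} P(x,y) log₂ P(x,y). Per-cell terms -P(x,y)·log₂P(x,y):
  X=0: 0.523879, 0.221018
  X=1: 0.529166, 0.494979
Sum of the 4 terms: H(X,Y) = 1.7690 bits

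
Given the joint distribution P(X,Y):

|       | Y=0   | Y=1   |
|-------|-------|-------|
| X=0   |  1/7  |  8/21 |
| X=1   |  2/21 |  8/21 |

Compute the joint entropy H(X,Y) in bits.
1.7849 bits

H(X,Y) = -Σ_{x,y} P(x,y) log₂ P(x,y). Per-cell terms -P(x,y)·log₂P(x,y):
  X=0: 0.401051, 0.530407
  X=1: 0.323078, 0.530407
Sum of the 4 terms: H(X,Y) = 1.7849 bits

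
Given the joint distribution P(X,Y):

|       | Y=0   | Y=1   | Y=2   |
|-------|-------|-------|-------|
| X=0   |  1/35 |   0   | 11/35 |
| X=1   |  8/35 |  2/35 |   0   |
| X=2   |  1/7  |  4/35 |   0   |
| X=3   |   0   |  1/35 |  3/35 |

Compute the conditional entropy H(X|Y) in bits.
1.0811 bits

H(X|Y) = H(X,Y) - H(Y)

H(X,Y) = -Σ_{x,y} P(x,y) log₂ P(x,y). Per-cell terms -P(x,y)·log₂P(x,y):
  X=0: 0.14655, 0.00000, 0.52481
  X=1: 0.48669, 0.23596, 0.00000
  X=2: 0.40105, 0.35763, 0.00000
  X=3: 0.00000, 0.14655, 0.30380
  (cells with P = 0 contribute 0)
Sum of the 12 terms: H(X,Y) = 2.6030 bits

Marginal of Y (column sums):
  P(Y=0) = 1/35 + 8/35 + 1/7 + 0 = 2/5
  P(Y=1) = 0 + 2/35 + 4/35 + 1/35 = 1/5
  P(Y=2) = 11/35 + 0 + 0 + 3/35 = 2/5
H(Y) = -[(2/5)·log₂(2/5) + (1/5)·log₂(1/5) + (2/5)·log₂(2/5)]
  = 0.52877 + 0.46439 + 0.52877 = 1.5219 bits

H(X|Y) = H(X,Y) - H(Y) = 2.6030 - 1.5219 = 1.0811 bits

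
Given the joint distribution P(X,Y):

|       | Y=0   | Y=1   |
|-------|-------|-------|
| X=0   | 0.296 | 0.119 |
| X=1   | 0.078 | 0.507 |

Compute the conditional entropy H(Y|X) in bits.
0.6902 bits

H(Y|X) = H(X,Y) - H(X)

H(X,Y) = -Σ_{x,y} P(x,y) log₂ P(x,y). Per-cell terms -P(x,y)·log₂P(x,y):
  X=0: 0.51987, 0.36545
  X=1: 0.28707, 0.49683
Sum of the 4 terms: H(X,Y) = 1.66922 bits

Marginal of X (row sums):
  P(X=0) = 0.296 + 0.119 = 0.415
  P(X=1) = 0.078 + 0.507 = 0.585
H(X) = -[0.415·log₂(0.415) + 0.585·log₂(0.585)]
  = 0.52656 + 0.45249 = 0.97905 bits

H(Y|X) = H(X,Y) - H(X) = 1.66922 - 0.97905 = 0.6902 bits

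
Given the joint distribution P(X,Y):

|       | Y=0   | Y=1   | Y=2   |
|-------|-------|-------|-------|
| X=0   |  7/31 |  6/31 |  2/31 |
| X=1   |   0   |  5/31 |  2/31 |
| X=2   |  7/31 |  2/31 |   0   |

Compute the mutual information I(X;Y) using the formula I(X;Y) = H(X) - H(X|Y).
0.3164 bits

I(X;Y) = H(X) - H(X|Y)

Marginal of X (row sums):
  P(X=0) = 7/31 + 6/31 + 2/31 = 15/31
  P(X=1) = 0 + 5/31 + 2/31 = 7/31
  P(X=2) = 7/31 + 2/31 + 0 = 9/31
H(X) = -[(15/31)·log₂(15/31) + (7/31)·log₂(7/31) + (9/31)·log₂(9/31)]
  = 0.50676 + 0.48477 + 0.51801 = 1.5095 bits

Marginal of Y (column sums):
  P(Y=0) = 7/31 + 0 + 7/31 = 14/31
  P(Y=1) = 6/31 + 5/31 + 2/31 = 13/31
  P(Y=2) = 2/31 + 2/31 + 0 = 4/31
H(X|Y) = Σ_y P(y)·H(X|Y=y):
  Y=0: P(Y=0) = 14/31, P(X|Y=0) = (1/2, 0, 1/2) → H(X|Y=0) = 1.00000
  Y=1: P(Y=1) = 13/31, P(X|Y=1) = (6/13, 5/13, 2/13) → H(X|Y=1) = 1.46048
  Y=2: P(Y=2) = 4/31, P(X|Y=2) = (1/2, 1/2, 0) → H(X|Y=2) = 1.00000
H(X|Y) = (14/31)·1.00000 + (13/31)·1.46048 + (4/31)·1.00000 = 1.1931 bits

I(X;Y) = H(X) - H(X|Y) = 1.5095 - 1.1931 = 0.3164 bits

Cross-check via I(X;Y) = H(X) + H(Y) - H(X,Y): computing H(Y) from the column sums and H(X,Y) from the 9 cells in the same way gives H(Y) = 1.4249 bits and H(X,Y) = 2.6180 bits, so
I(X;Y) = 1.5095 + 1.4249 - 2.6180 = 0.3164 bits ✓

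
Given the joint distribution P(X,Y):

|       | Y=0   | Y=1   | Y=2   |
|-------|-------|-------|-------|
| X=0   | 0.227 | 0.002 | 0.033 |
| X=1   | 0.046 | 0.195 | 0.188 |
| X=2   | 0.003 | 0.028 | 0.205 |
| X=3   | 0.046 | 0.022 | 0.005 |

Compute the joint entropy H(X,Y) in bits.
2.7855 bits

H(X,Y) = -Σ_{x,y} P(x,y) log₂ P(x,y). Per-cell terms -P(x,y)·log₂P(x,y):
  X=0: 0.48561, 0.01793, 0.16241
  X=1: 0.20434, 0.45990, 0.45330
  X=2: 0.02514, 0.14444, 0.46869
  X=3: 0.20434, 0.12114, 0.03822
Sum of the 12 terms: H(X,Y) = 2.7855 bits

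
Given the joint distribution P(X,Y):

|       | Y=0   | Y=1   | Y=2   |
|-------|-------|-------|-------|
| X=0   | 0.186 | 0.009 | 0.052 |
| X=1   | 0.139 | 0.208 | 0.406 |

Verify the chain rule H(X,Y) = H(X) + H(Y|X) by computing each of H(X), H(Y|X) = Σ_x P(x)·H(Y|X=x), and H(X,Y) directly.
H(X) = 0.8065 bits, H(Y|X) = 1.3227 bits, H(X,Y) = 2.1292 bits

Marginal of X (row sums):
  P(X=0) = 0.186 + 0.009 + 0.052 = 0.247
  P(X=1) = 0.139 + 0.208 + 0.406 = 0.753
H(X) = -[0.247·log₂(0.247) + 0.753·log₂(0.753)]
  = 0.49830 + 0.30819 = 0.8065 bits

H(Y|X) = Σ_x P(x)·H(Y|X=x):
  X=0: P(X=0) = 0.247, P(Y|X=0) = (186/247, 9/247, 4/19) → H(Y|X=0) = 0.95551
  X=1: P(X=1) = 0.753, P(Y|X=1) = (139/753, 208/753, 406/753) → H(Y|X=1) = 1.44316
H(Y|X) = 0.247·0.95551 + 0.753·1.44316 = 1.3227 bits

H(X,Y) = -Σ_{x,y} P(x,y) log₂ P(x,y). Per-cell terms -P(x,y)·log₂P(x,y):
  X=0: 0.45135, 0.06116, 0.22180
  X=1: 0.39571, 0.47119, 0.52798
Sum of the 6 terms: H(X,Y) = 2.1292 bits

Chain rule check:
  H(X) + H(Y|X) = 0.8065 + 1.3227 = 2.1292 bits
  H(X,Y) = 2.1292 bits
✓ Chain rule verified.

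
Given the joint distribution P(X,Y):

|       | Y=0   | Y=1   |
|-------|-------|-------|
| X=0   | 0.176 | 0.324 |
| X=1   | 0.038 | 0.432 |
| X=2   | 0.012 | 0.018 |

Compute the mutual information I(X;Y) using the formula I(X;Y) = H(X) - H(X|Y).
0.0835 bits

I(X;Y) = H(X) - H(X|Y)

Marginal of X (row sums):
  P(X=0) = 0.176 + 0.324 = 0.500
  P(X=1) = 0.038 + 0.432 = 0.470
  P(X=2) = 0.012 + 0.018 = 0.030
H(X) = -[0.500·log₂(0.500) + 0.470·log₂(0.470) + 0.030·log₂(0.030)]
  = 0.50000 + 0.51196 + 0.15177 = 1.1637 bits

Marginal of Y (column sums):
  P(Y=0) = 0.176 + 0.038 + 0.012 = 0.226
  P(Y=1) = 0.324 + 0.432 + 0.018 = 0.774
H(X|Y) = Σ_y P(y)·H(X|Y=y):
  Y=0: P(Y=0) = 0.226, P(X|Y=0) = (88/113, 19/113, 6/113) → H(X|Y=0) = 0.93832
  Y=1: P(Y=1) = 0.774, P(X|Y=1) = (18/43, 24/43, 1/43) → H(X|Y=1) = 1.12167
H(X|Y) = 0.226·0.93832 + 0.774·1.12167 = 1.0802 bits

I(X;Y) = H(X) - H(X|Y) = 1.1637 - 1.0802 = 0.0835 bits

Cross-check via I(X;Y) = H(X) + H(Y) - H(X,Y): computing H(Y) from the column sums and H(X,Y) from the 6 cells in the same way gives H(Y) = 0.7710 bits and H(X,Y) = 1.8512 bits, so
I(X;Y) = 1.1637 + 0.7710 - 1.8512 = 0.0835 bits ✓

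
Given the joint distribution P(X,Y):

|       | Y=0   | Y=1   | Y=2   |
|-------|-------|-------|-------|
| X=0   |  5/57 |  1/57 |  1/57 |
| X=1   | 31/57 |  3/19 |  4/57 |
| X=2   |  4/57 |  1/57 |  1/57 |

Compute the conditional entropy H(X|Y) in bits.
0.9951 bits

H(X|Y) = H(X,Y) - H(Y)

H(X,Y) = -Σ_{x,y} P(x,y) log₂ P(x,y). Per-cell terms -P(x,y)·log₂P(x,y):
  X=0: 0.3080, 0.1023, 0.1023
  X=1: 0.4779, 0.4205, 0.2690
  X=2: 0.2690, 0.1023, 0.1023
Sum of the 9 terms: H(X,Y) = 2.1536 bits

Marginal of Y (column sums):
  P(Y=0) = 5/57 + 31/57 + 4/57 = 40/57
  P(Y=1) = 1/57 + 3/19 + 1/57 = 11/57
  P(Y=2) = 1/57 + 4/57 + 1/57 = 2/19
H(Y) = -[(40/57)·log₂(40/57) + (11/57)·log₂(11/57) + (2/19)·log₂(2/19)]
  = 0.3586 + 0.4580 + 0.3419 = 1.1585 bits

H(X|Y) = H(X,Y) - H(Y) = 2.1536 - 1.1585 = 0.9951 bits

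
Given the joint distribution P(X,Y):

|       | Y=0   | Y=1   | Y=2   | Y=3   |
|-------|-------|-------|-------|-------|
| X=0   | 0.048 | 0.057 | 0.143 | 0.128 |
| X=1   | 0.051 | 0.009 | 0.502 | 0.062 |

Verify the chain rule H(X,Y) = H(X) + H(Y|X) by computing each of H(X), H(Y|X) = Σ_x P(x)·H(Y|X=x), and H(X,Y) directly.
H(X) = 0.9552 bits, H(Y|X) = 1.2995 bits, H(X,Y) = 2.2547 bits

Marginal of X (row sums):
  P(X=0) = 0.048 + 0.057 + 0.143 + 0.128 = 0.376
  P(X=1) = 0.051 + 0.009 + 0.502 + 0.062 = 0.624
H(X) = -[0.376·log₂(0.376) + 0.624·log₂(0.624)]
  = 0.5306 + 0.4246 = 0.9552 bits

H(Y|X) = Σ_x P(x)·H(Y|X=x):
  X=0: P(X=0) = 0.376, P(Y|X=0) = (6/47, 57/376, 143/376, 16/47) → H(Y|X=0) = 1.8514
  X=1: P(X=1) = 0.624, P(Y|X=1) = (17/208, 3/208, 251/312, 31/312) → H(Y|X=1) = 0.9670
H(Y|X) = 0.376·1.8514 + 0.624·0.9670 = 1.2995 bits

H(X,Y) = -Σ_{x,y} P(x,y) log₂ P(x,y). Per-cell terms -P(x,y)·log₂P(x,y):
  X=0: 0.2103, 0.2356, 0.4012, 0.3796
  X=1: 0.2190, 0.0612, 0.4991, 0.2487
Sum of the 8 terms: H(X,Y) = 2.2547 bits

Chain rule check:
  H(X) + H(Y|X) = 0.9552 + 1.2995 = 2.2547 bits
  H(X,Y) = 2.2547 bits
✓ Chain rule verified.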